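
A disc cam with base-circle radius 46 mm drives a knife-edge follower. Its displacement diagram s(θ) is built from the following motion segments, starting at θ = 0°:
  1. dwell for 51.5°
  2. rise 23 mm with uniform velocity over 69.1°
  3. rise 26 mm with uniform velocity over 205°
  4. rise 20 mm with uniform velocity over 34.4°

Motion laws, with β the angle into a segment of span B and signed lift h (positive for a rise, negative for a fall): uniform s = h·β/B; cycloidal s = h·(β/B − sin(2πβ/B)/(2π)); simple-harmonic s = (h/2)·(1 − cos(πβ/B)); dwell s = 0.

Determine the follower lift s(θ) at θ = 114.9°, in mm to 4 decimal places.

seg 1 [0°–51.5°] dwell: s stays 0.0000
seg 2 [51.5°–120.6°] uniform, h=23: θ=114.9° here. β=63.4, B=69.1. 23·63.4/69.1 = 21.1027 → s = 21.1027

21.1027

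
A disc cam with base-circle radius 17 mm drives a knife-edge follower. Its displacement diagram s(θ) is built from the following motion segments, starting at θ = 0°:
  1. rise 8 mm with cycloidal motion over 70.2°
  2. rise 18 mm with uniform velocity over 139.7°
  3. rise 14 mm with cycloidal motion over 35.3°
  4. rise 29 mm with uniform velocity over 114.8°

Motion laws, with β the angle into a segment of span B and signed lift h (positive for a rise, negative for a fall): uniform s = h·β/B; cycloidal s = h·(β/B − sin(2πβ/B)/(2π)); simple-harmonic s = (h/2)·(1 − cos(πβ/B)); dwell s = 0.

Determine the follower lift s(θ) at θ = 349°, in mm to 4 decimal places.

seg 1 [0°–70.2°] cycloidal, h=8: full span → s += 8 → s = 8.0000
seg 2 [70.2°–209.9°] uniform, h=18: full span → s += 18 → s = 26.0000
seg 3 [209.9°–245.2°] cycloidal, h=14: full span → s += 14 → s = 40.0000
seg 4 [245.2°–360°] uniform, h=29: θ=349° here. β=103.8, B=114.8. 29·103.8/114.8 = 26.2213 → s = 66.2213

66.2213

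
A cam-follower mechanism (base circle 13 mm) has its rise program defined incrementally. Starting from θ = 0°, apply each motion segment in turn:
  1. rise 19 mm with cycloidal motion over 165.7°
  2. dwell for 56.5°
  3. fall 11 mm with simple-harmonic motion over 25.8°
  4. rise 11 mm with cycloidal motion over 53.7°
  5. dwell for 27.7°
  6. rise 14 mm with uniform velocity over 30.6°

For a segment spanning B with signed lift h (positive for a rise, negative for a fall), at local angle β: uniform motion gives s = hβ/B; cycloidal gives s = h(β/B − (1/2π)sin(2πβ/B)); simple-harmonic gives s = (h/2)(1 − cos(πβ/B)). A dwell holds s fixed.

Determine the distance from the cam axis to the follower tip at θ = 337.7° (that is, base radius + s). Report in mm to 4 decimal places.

seg 1 [0°–165.7°] cycloidal, h=19: full span → s += 19 → s = 19.0000
seg 2 [165.7°–222.2°] dwell: s stays 19.0000
seg 3 [222.2°–248°] simple-harmonic, h=-11: full span → s += -11 → s = 8.0000
seg 4 [248°–301.7°] cycloidal, h=11: full span → s += 11 → s = 19.0000
seg 5 [301.7°–329.4°] dwell: s stays 19.0000
seg 6 [329.4°–360°] uniform, h=14: θ=337.7° here. β=8.3, B=30.6. 14·8.3/30.6 = 3.7974 → s = 22.7974
radial distance = base radius + s = 13 + 22.7974 = 35.7974

35.7974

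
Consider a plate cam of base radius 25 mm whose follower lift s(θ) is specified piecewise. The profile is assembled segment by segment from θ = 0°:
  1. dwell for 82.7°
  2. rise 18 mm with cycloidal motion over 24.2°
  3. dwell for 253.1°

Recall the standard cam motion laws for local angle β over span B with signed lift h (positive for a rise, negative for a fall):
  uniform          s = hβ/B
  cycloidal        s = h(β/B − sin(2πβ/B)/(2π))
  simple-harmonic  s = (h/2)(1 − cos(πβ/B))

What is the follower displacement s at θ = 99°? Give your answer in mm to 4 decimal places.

seg 1 [0°–82.7°] dwell: s stays 0.0000
seg 2 [82.7°–106.9°] cycloidal, h=18: θ=99° here. β=16.3, B=24.2. 18·(0.6736 − sin(2π·0.6736)/(2π)) = 14.6646 → s = 14.6646

14.6646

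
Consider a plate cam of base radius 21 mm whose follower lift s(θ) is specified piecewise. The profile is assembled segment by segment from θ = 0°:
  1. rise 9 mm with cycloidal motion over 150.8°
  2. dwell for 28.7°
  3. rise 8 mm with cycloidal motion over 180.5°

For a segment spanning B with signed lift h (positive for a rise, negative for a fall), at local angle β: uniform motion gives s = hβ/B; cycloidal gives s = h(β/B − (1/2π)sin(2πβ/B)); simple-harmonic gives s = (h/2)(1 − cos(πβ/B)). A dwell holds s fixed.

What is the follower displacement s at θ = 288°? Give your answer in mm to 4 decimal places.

seg 1 [0°–150.8°] cycloidal, h=9: full span → s += 9 → s = 9.0000
seg 2 [150.8°–179.5°] dwell: s stays 9.0000
seg 3 [179.5°–360°] cycloidal, h=8: θ=288° here. β=108.5, B=180.5. 8·(0.6011 − sin(2π·0.6011)/(2π)) = 5.5644 → s = 14.5644

14.5644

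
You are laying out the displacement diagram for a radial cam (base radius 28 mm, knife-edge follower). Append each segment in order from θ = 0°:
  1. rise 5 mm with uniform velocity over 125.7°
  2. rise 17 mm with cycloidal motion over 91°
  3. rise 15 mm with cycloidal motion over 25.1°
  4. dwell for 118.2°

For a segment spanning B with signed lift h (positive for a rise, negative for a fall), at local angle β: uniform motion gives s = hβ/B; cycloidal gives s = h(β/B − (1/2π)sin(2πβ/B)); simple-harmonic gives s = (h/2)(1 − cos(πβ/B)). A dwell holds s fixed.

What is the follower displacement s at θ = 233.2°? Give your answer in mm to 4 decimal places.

seg 1 [0°–125.7°] uniform, h=5: full span → s += 5 → s = 5.0000
seg 2 [125.7°–216.7°] cycloidal, h=17: full span → s += 17 → s = 22.0000
seg 3 [216.7°–241.8°] cycloidal, h=15: θ=233.2° here. β=16.5, B=25.1. 15·(0.6574 − sin(2π·0.6574)/(2π)) = 11.8548 → s = 33.8548

33.8548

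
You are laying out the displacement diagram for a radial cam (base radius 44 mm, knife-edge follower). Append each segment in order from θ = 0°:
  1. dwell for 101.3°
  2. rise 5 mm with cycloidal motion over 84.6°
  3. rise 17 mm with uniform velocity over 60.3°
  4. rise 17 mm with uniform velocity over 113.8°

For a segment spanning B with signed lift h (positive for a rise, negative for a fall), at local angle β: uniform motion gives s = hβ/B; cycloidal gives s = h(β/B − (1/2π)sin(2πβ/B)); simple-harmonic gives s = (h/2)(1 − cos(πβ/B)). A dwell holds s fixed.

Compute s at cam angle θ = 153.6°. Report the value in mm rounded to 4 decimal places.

seg 1 [0°–101.3°] dwell: s stays 0.0000
seg 2 [101.3°–185.9°] cycloidal, h=5: θ=153.6° here. β=52.3, B=84.6. 5·(0.6182 − sin(2π·0.6182)/(2π)) = 3.6292 → s = 3.6292

3.6292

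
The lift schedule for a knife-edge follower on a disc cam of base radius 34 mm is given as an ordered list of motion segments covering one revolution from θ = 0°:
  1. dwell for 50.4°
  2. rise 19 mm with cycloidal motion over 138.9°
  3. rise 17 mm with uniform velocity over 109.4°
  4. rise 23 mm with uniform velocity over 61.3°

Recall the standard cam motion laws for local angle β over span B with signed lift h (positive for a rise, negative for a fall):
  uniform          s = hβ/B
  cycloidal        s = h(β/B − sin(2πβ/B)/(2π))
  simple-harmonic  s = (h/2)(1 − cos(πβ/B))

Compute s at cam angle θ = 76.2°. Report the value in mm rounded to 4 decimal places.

seg 1 [0°–50.4°] dwell: s stays 0.0000
seg 2 [50.4°–189.3°] cycloidal, h=19: θ=76.2° here. β=25.8, B=138.9. 19·(0.1857 − sin(2π·0.1857)/(2π)) = 0.7483 → s = 0.7483

0.7483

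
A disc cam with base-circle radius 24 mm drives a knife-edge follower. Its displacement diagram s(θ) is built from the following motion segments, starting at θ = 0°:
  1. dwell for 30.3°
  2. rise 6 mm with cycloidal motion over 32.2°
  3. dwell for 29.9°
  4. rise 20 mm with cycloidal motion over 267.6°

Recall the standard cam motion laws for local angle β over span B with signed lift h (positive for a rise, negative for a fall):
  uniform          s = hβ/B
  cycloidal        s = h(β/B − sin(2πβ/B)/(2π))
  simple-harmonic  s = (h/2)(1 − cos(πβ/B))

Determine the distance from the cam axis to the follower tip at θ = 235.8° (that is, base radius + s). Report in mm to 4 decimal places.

seg 1 [0°–30.3°] dwell: s stays 0.0000
seg 2 [30.3°–62.5°] cycloidal, h=6: full span → s += 6 → s = 6.0000
seg 3 [62.5°–92.4°] dwell: s stays 6.0000
seg 4 [92.4°–360°] cycloidal, h=20: θ=235.8° here. β=143.4, B=267.6. 20·(0.5359 − sin(2π·0.5359)/(2π)) = 11.4289 → s = 17.4289
radial distance = base radius + s = 24 + 17.4289 = 41.4289

41.4289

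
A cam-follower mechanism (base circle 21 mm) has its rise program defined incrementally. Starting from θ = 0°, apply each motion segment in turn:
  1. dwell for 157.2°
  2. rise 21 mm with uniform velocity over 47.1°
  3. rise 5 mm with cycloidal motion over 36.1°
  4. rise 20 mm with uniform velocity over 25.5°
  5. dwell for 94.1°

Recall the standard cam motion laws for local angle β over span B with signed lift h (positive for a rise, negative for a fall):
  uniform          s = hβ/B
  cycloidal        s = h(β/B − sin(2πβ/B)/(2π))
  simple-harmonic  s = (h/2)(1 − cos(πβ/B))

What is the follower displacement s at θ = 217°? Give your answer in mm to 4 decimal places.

seg 1 [0°–157.2°] dwell: s stays 0.0000
seg 2 [157.2°–204.3°] uniform, h=21: full span → s += 21 → s = 21.0000
seg 3 [204.3°–240.4°] cycloidal, h=5: θ=217° here. β=12.7, B=36.1. 5·(0.3518 − sin(2π·0.3518)/(2π)) = 1.1205 → s = 22.1205

22.1205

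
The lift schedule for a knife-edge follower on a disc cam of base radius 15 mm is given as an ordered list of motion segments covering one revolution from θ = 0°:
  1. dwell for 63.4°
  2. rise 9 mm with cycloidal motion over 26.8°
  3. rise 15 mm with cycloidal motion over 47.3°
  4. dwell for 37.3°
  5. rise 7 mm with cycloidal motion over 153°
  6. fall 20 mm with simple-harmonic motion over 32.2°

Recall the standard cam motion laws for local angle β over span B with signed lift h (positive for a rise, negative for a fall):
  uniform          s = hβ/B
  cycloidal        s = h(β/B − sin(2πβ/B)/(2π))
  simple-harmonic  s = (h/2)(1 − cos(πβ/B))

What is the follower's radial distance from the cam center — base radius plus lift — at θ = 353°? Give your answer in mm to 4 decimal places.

seg 1 [0°–63.4°] dwell: s stays 0.0000
seg 2 [63.4°–90.2°] cycloidal, h=9: full span → s += 9 → s = 9.0000
seg 3 [90.2°–137.5°] cycloidal, h=15: full span → s += 15 → s = 24.0000
seg 4 [137.5°–174.8°] dwell: s stays 24.0000
seg 5 [174.8°–327.8°] cycloidal, h=7: full span → s += 7 → s = 31.0000
seg 6 [327.8°–360°] simple-harmonic, h=-20: θ=353° here. β=25.2, B=32.2. -20/2·(1 − cos(π·0.7826)) = -17.7571 → s = 13.2429
radial distance = base radius + s = 15 + 13.2429 = 28.2429

28.2429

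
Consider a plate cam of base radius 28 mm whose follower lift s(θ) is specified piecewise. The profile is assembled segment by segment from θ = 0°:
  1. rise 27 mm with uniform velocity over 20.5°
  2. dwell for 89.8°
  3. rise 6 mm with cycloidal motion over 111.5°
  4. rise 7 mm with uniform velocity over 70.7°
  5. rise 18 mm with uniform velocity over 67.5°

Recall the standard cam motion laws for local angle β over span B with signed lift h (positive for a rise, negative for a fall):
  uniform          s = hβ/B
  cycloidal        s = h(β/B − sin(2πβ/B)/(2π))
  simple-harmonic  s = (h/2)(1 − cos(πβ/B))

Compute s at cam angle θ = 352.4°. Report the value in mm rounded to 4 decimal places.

seg 1 [0°–20.5°] uniform, h=27: full span → s += 27 → s = 27.0000
seg 2 [20.5°–110.3°] dwell: s stays 27.0000
seg 3 [110.3°–221.8°] cycloidal, h=6: full span → s += 6 → s = 33.0000
seg 4 [221.8°–292.5°] uniform, h=7: full span → s += 7 → s = 40.0000
seg 5 [292.5°–360°] uniform, h=18: θ=352.4° here. β=59.9, B=67.5. 18·59.9/67.5 = 15.9733 → s = 55.9733

55.9733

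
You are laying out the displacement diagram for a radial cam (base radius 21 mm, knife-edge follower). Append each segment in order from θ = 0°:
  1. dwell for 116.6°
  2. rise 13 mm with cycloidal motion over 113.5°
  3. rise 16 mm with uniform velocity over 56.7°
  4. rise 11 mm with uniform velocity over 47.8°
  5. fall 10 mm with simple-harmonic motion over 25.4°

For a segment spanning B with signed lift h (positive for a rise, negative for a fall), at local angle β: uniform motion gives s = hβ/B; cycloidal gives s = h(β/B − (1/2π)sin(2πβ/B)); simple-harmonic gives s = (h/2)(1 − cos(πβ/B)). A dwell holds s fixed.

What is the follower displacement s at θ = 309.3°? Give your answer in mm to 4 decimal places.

seg 1 [0°–116.6°] dwell: s stays 0.0000
seg 2 [116.6°–230.1°] cycloidal, h=13: full span → s += 13 → s = 13.0000
seg 3 [230.1°–286.8°] uniform, h=16: full span → s += 16 → s = 29.0000
seg 4 [286.8°–334.6°] uniform, h=11: θ=309.3° here. β=22.5, B=47.8. 11·22.5/47.8 = 5.1778 → s = 34.1778

34.1778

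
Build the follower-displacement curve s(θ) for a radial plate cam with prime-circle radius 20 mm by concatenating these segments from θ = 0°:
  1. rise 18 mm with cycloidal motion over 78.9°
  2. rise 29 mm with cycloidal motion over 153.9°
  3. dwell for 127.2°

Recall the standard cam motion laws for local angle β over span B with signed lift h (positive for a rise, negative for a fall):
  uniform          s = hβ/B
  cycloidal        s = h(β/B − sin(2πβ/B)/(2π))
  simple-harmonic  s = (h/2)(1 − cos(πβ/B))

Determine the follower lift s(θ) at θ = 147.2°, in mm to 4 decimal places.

seg 1 [0°–78.9°] cycloidal, h=18: full span → s += 18 → s = 18.0000
seg 2 [78.9°–232.8°] cycloidal, h=29: θ=147.2° here. β=68.3, B=153.9. 29·(0.4438 − sin(2π·0.4438)/(2π)) = 11.2738 → s = 29.2738

29.2738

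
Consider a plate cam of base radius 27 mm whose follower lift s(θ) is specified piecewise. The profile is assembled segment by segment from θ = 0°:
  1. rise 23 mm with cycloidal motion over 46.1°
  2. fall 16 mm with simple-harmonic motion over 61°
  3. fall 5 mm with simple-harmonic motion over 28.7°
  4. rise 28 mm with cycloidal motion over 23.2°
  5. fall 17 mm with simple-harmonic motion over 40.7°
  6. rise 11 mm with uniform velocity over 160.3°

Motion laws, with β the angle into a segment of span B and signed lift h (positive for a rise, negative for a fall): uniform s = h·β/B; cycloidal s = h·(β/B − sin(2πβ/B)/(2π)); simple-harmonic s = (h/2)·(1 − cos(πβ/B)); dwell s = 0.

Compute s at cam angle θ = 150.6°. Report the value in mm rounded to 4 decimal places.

seg 1 [0°–46.1°] cycloidal, h=23: full span → s += 23 → s = 23.0000
seg 2 [46.1°–107.1°] simple-harmonic, h=-16: full span → s += -16 → s = 7.0000
seg 3 [107.1°–135.8°] simple-harmonic, h=-5: full span → s += -5 → s = 2.0000
seg 4 [135.8°–159°] cycloidal, h=28: θ=150.6° here. β=14.8, B=23.2. 28·(0.6379 − sin(2π·0.6379)/(2π)) = 21.2585 → s = 23.2585

23.2585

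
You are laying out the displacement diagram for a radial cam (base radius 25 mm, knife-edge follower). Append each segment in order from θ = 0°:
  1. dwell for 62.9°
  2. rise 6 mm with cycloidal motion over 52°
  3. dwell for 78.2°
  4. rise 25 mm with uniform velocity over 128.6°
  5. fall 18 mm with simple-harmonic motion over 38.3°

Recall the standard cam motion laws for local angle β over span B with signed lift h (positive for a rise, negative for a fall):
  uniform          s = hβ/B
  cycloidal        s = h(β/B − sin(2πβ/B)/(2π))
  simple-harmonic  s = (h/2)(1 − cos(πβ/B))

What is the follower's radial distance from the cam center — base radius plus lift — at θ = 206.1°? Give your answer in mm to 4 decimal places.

seg 1 [0°–62.9°] dwell: s stays 0.0000
seg 2 [62.9°–114.9°] cycloidal, h=6: full span → s += 6 → s = 6.0000
seg 3 [114.9°–193.1°] dwell: s stays 6.0000
seg 4 [193.1°–321.7°] uniform, h=25: θ=206.1° here. β=13, B=128.6. 25·13/128.6 = 2.5272 → s = 8.5272
radial distance = base radius + s = 25 + 8.5272 = 33.5272

33.5272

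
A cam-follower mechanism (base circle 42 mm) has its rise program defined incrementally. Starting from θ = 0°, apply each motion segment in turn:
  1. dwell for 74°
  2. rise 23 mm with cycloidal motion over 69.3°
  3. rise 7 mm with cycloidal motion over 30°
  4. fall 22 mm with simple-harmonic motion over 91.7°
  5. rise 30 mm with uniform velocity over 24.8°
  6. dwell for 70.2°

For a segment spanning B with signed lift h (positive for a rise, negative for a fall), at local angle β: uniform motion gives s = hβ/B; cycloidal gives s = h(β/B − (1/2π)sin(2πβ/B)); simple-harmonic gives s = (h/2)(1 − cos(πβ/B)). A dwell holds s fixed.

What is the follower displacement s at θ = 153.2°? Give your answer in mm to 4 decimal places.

seg 1 [0°–74°] dwell: s stays 0.0000
seg 2 [74°–143.3°] cycloidal, h=23: full span → s += 23 → s = 23.0000
seg 3 [143.3°–173.3°] cycloidal, h=7: θ=153.2° here. β=9.9, B=30. 7·(0.3300 − sin(2π·0.3300)/(2π)) = 1.3337 → s = 24.3337

24.3337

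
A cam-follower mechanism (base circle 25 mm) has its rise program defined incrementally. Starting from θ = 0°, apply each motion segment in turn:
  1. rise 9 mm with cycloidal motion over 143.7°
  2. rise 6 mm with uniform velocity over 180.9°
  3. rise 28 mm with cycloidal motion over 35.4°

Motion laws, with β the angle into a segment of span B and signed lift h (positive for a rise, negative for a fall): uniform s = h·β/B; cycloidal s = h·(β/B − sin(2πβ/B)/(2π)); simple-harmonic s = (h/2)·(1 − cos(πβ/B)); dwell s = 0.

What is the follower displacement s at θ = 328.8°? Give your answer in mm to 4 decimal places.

seg 1 [0°–143.7°] cycloidal, h=9: full span → s += 9 → s = 9.0000
seg 2 [143.7°–324.6°] uniform, h=6: full span → s += 6 → s = 15.0000
seg 3 [324.6°–360°] cycloidal, h=28: θ=328.8° here. β=4.2, B=35.4. 28·(0.1186 − sin(2π·0.1186)/(2π)) = 0.2992 → s = 15.2992

15.2992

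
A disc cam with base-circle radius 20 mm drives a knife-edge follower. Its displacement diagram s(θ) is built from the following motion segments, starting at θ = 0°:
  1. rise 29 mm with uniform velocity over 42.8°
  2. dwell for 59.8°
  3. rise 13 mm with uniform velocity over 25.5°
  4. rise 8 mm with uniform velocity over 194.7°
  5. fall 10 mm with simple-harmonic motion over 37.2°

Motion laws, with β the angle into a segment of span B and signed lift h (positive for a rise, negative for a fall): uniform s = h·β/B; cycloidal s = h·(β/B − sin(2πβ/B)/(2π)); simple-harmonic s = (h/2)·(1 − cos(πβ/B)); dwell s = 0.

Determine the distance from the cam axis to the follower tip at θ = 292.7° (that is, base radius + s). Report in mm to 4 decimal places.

seg 1 [0°–42.8°] uniform, h=29: full span → s += 29 → s = 29.0000
seg 2 [42.8°–102.6°] dwell: s stays 29.0000
seg 3 [102.6°–128.1°] uniform, h=13: full span → s += 13 → s = 42.0000
seg 4 [128.1°–322.8°] uniform, h=8: θ=292.7° here. β=164.6, B=194.7. 8·164.6/194.7 = 6.7632 → s = 48.7632
radial distance = base radius + s = 20 + 48.7632 = 68.7632

68.7632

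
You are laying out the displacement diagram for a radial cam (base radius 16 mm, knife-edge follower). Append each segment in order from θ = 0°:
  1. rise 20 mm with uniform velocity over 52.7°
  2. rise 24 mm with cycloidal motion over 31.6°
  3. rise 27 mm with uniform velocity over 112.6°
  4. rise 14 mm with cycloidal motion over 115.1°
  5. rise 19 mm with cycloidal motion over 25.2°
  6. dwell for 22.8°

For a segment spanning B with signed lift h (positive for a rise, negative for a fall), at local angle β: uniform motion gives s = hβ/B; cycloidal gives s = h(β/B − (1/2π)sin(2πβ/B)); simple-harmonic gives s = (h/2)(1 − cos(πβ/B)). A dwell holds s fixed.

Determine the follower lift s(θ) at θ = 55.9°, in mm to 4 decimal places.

seg 1 [0°–52.7°] uniform, h=20: full span → s += 20 → s = 20.0000
seg 2 [52.7°–84.3°] cycloidal, h=24: θ=55.9° here. β=3.2, B=31.6. 24·(0.1013 − sin(2π·0.1013)/(2π)) = 0.1607 → s = 20.1607

20.1607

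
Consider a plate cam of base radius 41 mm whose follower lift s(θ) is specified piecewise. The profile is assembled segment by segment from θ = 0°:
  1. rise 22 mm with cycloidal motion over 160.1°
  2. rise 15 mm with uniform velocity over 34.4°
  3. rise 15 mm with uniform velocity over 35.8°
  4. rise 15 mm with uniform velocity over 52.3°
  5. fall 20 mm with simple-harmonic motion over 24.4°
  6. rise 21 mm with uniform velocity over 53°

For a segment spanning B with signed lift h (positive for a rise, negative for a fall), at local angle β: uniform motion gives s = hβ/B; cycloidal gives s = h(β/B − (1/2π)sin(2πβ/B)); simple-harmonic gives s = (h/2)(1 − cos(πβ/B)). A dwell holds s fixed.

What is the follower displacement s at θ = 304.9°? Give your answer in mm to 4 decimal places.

seg 1 [0°–160.1°] cycloidal, h=22: full span → s += 22 → s = 22.0000
seg 2 [160.1°–194.5°] uniform, h=15: full span → s += 15 → s = 37.0000
seg 3 [194.5°–230.3°] uniform, h=15: full span → s += 15 → s = 52.0000
seg 4 [230.3°–282.6°] uniform, h=15: full span → s += 15 → s = 67.0000
seg 5 [282.6°–307°] simple-harmonic, h=-20: θ=304.9° here. β=22.3, B=24.4. -20/2·(1 − cos(π·0.9139)) = -19.6367 → s = 47.3633

47.3633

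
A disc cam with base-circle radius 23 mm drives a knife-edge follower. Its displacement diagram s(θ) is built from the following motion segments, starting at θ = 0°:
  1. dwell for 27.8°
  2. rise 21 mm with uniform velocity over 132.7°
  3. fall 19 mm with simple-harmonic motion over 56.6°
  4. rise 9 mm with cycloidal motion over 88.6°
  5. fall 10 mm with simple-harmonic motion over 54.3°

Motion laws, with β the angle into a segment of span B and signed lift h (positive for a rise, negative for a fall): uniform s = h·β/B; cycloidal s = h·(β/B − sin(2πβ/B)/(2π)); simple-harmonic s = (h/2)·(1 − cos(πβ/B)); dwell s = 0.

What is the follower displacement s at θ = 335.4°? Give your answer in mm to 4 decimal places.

seg 1 [0°–27.8°] dwell: s stays 0.0000
seg 2 [27.8°–160.5°] uniform, h=21: full span → s += 21 → s = 21.0000
seg 3 [160.5°–217.1°] simple-harmonic, h=-19: full span → s += -19 → s = 2.0000
seg 4 [217.1°–305.7°] cycloidal, h=9: full span → s += 9 → s = 11.0000
seg 5 [305.7°–360°] simple-harmonic, h=-10: θ=335.4° here. β=29.7, B=54.3. -10/2·(1 − cos(π·0.5470)) = -5.7350 → s = 5.2650

5.2650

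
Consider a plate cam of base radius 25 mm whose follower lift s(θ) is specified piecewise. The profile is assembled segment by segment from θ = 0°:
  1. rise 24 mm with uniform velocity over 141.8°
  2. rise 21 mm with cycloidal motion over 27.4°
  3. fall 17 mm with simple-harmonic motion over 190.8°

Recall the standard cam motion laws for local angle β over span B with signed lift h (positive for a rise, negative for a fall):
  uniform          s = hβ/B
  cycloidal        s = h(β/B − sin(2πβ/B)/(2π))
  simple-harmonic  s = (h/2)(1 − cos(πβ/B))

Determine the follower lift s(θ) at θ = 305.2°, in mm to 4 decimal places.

seg 1 [0°–141.8°] uniform, h=24: full span → s += 24 → s = 24.0000
seg 2 [141.8°–169.2°] cycloidal, h=21: full span → s += 21 → s = 45.0000
seg 3 [169.2°–360°] simple-harmonic, h=-17: θ=305.2° here. β=136, B=190.8. -17/2·(1 − cos(π·0.7128)) = -13.7683 → s = 31.2317

31.2317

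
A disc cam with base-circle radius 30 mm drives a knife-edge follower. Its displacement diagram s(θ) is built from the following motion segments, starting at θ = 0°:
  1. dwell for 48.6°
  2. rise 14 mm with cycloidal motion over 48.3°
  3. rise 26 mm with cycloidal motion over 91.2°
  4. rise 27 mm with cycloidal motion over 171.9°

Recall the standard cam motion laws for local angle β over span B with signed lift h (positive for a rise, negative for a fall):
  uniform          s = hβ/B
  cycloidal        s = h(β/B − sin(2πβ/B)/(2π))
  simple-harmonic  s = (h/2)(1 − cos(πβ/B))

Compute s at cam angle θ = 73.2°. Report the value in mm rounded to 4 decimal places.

seg 1 [0°–48.6°] dwell: s stays 0.0000
seg 2 [48.6°–96.9°] cycloidal, h=14: θ=73.2° here. β=24.6, B=48.3. 14·(0.5093 − sin(2π·0.5093)/(2π)) = 7.2608 → s = 7.2608

7.2608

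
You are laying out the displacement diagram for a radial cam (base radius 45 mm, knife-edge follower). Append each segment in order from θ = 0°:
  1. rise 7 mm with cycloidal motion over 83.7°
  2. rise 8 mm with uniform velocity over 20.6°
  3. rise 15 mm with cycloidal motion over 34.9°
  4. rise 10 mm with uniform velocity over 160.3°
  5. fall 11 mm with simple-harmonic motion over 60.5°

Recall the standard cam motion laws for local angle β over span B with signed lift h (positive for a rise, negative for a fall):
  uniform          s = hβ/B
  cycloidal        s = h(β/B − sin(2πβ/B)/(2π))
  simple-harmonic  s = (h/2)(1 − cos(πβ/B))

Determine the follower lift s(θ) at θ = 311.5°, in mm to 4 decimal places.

seg 1 [0°–83.7°] cycloidal, h=7: full span → s += 7 → s = 7.0000
seg 2 [83.7°–104.3°] uniform, h=8: full span → s += 8 → s = 15.0000
seg 3 [104.3°–139.2°] cycloidal, h=15: full span → s += 15 → s = 30.0000
seg 4 [139.2°–299.5°] uniform, h=10: full span → s += 10 → s = 40.0000
seg 5 [299.5°–360°] simple-harmonic, h=-11: θ=311.5° here. β=12, B=60.5. -11/2·(1 − cos(π·0.1983)) = -1.0337 → s = 38.9663

38.9663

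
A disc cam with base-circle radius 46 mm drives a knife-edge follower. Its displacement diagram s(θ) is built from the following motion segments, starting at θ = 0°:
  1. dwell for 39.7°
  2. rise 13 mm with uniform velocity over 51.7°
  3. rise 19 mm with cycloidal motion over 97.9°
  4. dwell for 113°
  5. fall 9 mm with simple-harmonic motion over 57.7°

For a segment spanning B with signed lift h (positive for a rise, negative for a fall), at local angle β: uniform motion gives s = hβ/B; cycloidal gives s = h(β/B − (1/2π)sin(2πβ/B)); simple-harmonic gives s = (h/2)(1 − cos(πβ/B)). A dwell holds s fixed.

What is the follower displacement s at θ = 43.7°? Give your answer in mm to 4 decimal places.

seg 1 [0°–39.7°] dwell: s stays 0.0000
seg 2 [39.7°–91.4°] uniform, h=13: θ=43.7° here. β=4, B=51.7. 13·4/51.7 = 1.0058 → s = 1.0058

1.0058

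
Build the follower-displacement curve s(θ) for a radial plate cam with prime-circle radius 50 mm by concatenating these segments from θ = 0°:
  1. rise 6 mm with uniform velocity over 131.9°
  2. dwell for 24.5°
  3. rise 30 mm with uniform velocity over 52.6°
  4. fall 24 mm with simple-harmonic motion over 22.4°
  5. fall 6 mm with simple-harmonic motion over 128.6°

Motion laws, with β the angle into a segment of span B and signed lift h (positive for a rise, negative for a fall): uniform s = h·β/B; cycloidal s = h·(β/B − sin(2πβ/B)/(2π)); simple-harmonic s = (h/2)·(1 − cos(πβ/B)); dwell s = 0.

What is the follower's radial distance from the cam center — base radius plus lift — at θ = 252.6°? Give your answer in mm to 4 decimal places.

seg 1 [0°–131.9°] uniform, h=6: full span → s += 6 → s = 6.0000
seg 2 [131.9°–156.4°] dwell: s stays 6.0000
seg 3 [156.4°–209°] uniform, h=30: full span → s += 30 → s = 36.0000
seg 4 [209°–231.4°] simple-harmonic, h=-24: full span → s += -24 → s = 12.0000
seg 5 [231.4°–360°] simple-harmonic, h=-6: θ=252.6° here. β=21.2, B=128.6. -6/2·(1 − cos(π·0.1649)) = -0.3934 → s = 11.6066
radial distance = base radius + s = 50 + 11.6066 = 61.6066

61.6066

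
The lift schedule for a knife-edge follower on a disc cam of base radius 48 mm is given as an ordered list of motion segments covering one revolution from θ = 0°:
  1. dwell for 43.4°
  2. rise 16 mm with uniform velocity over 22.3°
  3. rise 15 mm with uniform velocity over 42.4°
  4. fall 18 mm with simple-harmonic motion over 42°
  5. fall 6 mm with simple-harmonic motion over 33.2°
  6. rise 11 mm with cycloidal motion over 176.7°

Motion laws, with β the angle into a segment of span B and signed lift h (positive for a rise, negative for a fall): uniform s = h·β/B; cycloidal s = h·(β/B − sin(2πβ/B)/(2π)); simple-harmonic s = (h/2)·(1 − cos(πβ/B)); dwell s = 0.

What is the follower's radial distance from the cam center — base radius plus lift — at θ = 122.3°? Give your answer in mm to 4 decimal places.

seg 1 [0°–43.4°] dwell: s stays 0.0000
seg 2 [43.4°–65.7°] uniform, h=16: full span → s += 16 → s = 16.0000
seg 3 [65.7°–108.1°] uniform, h=15: full span → s += 15 → s = 31.0000
seg 4 [108.1°–150.1°] simple-harmonic, h=-18: θ=122.3° here. β=14.2, B=42. -18/2·(1 − cos(π·0.3381)) = -4.6171 → s = 26.3829
radial distance = base radius + s = 48 + 26.3829 = 74.3829

74.3829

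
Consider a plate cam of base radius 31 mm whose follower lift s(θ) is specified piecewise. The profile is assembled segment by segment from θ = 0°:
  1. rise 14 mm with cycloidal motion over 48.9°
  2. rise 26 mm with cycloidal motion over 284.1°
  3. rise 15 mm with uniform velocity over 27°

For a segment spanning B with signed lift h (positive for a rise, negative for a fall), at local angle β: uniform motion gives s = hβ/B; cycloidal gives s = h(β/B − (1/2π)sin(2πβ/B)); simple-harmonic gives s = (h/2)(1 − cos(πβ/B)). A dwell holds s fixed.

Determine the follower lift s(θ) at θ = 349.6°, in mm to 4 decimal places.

seg 1 [0°–48.9°] cycloidal, h=14: full span → s += 14 → s = 14.0000
seg 2 [48.9°–333°] cycloidal, h=26: full span → s += 26 → s = 40.0000
seg 3 [333°–360°] uniform, h=15: θ=349.6° here. β=16.6, B=27. 15·16.6/27 = 9.2222 → s = 49.2222

49.2222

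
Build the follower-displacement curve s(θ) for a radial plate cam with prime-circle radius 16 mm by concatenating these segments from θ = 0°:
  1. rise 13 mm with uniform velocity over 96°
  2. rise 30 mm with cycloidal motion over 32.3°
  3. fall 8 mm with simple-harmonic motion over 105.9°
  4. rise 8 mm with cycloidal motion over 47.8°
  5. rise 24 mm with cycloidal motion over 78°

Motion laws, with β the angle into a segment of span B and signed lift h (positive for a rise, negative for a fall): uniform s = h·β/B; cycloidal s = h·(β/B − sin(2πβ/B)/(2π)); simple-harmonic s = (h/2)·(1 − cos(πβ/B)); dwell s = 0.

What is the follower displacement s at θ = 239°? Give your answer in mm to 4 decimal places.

seg 1 [0°–96°] uniform, h=13: full span → s += 13 → s = 13.0000
seg 2 [96°–128.3°] cycloidal, h=30: full span → s += 30 → s = 43.0000
seg 3 [128.3°–234.2°] simple-harmonic, h=-8: full span → s += -8 → s = 35.0000
seg 4 [234.2°–282°] cycloidal, h=8: θ=239° here. β=4.8, B=47.8. 8·(0.1004 − sin(2π·0.1004)/(2π)) = 0.0523 → s = 35.0523

35.0523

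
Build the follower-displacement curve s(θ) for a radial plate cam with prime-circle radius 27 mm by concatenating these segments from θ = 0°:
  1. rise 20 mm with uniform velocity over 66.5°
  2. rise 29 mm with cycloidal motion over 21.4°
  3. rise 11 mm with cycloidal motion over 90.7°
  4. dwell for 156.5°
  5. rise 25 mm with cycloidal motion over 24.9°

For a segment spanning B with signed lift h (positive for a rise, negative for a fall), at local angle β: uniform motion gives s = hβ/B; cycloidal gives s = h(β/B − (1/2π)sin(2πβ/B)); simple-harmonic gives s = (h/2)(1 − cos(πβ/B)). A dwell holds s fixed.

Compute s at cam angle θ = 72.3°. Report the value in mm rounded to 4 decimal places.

seg 1 [0°–66.5°] uniform, h=20: full span → s += 20 → s = 20.0000
seg 2 [66.5°–87.9°] cycloidal, h=29: θ=72.3° here. β=5.8, B=21.4. 29·(0.2710 − sin(2π·0.2710)/(2π)) = 3.2845 → s = 23.2845

23.2845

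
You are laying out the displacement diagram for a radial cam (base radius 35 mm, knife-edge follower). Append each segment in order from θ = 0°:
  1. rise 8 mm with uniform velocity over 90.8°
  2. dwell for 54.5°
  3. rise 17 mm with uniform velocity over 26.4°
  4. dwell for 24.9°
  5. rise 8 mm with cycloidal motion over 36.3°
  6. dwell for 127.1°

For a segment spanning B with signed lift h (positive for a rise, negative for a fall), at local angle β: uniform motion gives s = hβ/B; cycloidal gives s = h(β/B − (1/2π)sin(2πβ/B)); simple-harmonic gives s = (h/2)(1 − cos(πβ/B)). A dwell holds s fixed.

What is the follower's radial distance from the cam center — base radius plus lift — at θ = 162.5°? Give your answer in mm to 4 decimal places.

seg 1 [0°–90.8°] uniform, h=8: full span → s += 8 → s = 8.0000
seg 2 [90.8°–145.3°] dwell: s stays 8.0000
seg 3 [145.3°–171.7°] uniform, h=17: θ=162.5° here. β=17.2, B=26.4. 17·17.2/26.4 = 11.0758 → s = 19.0758
radial distance = base radius + s = 35 + 19.0758 = 54.0758

54.0758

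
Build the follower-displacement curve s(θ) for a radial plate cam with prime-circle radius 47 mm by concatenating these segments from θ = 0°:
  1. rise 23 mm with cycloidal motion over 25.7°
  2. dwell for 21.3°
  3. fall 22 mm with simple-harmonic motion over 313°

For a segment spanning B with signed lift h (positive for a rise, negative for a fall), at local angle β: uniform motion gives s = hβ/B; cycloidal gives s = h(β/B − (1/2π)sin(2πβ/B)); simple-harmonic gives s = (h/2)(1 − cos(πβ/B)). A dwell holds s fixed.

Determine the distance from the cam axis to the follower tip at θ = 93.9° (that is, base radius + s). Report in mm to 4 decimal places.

seg 1 [0°–25.7°] cycloidal, h=23: full span → s += 23 → s = 23.0000
seg 2 [25.7°–47°] dwell: s stays 23.0000
seg 3 [47°–360°] simple-harmonic, h=-22: θ=93.9° here. β=46.9, B=313. -22/2·(1 − cos(π·0.1498)) = -1.1964 → s = 21.8036
radial distance = base radius + s = 47 + 21.8036 = 68.8036

68.8036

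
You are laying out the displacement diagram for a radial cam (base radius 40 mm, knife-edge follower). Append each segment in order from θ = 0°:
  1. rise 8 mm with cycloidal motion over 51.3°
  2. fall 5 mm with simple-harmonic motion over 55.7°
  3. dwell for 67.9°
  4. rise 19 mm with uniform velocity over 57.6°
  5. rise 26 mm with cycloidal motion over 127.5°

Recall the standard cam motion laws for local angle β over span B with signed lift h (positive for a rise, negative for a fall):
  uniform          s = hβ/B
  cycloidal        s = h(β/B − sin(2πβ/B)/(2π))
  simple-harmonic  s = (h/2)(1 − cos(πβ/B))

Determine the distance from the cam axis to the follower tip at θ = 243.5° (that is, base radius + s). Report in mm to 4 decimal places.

seg 1 [0°–51.3°] cycloidal, h=8: full span → s += 8 → s = 8.0000
seg 2 [51.3°–107°] simple-harmonic, h=-5: full span → s += -5 → s = 3.0000
seg 3 [107°–174.9°] dwell: s stays 3.0000
seg 4 [174.9°–232.5°] uniform, h=19: full span → s += 19 → s = 22.0000
seg 5 [232.5°–360°] cycloidal, h=26: θ=243.5° here. β=11, B=127.5. 26·(0.0863 − sin(2π·0.0863)/(2π)) = 0.1083 → s = 22.1083
radial distance = base radius + s = 40 + 22.1083 = 62.1083

62.1083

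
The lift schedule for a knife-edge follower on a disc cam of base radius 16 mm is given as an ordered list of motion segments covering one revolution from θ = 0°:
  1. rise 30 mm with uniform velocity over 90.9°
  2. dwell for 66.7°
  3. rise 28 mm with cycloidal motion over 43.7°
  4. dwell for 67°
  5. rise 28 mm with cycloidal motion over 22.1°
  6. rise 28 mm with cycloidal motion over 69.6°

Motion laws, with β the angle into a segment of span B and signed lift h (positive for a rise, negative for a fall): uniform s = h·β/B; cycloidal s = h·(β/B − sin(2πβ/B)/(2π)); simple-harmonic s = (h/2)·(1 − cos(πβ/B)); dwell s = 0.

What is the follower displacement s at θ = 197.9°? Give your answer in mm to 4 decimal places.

seg 1 [0°–90.9°] uniform, h=30: full span → s += 30 → s = 30.0000
seg 2 [90.9°–157.6°] dwell: s stays 30.0000
seg 3 [157.6°–201.3°] cycloidal, h=28: θ=197.9° here. β=40.3, B=43.7. 28·(0.9222 − sin(2π·0.9222)/(2π)) = 27.9143 → s = 57.9143

57.9143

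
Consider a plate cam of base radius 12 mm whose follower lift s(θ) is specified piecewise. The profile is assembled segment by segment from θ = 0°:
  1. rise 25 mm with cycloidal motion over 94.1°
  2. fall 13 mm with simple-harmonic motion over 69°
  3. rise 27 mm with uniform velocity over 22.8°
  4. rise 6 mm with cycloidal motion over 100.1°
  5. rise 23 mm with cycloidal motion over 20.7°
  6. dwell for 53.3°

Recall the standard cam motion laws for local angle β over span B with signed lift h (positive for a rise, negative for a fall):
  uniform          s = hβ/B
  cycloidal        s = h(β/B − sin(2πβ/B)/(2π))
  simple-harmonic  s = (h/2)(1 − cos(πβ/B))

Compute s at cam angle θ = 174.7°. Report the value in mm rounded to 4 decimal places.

seg 1 [0°–94.1°] cycloidal, h=25: full span → s += 25 → s = 25.0000
seg 2 [94.1°–163.1°] simple-harmonic, h=-13: full span → s += -13 → s = 12.0000
seg 3 [163.1°–185.9°] uniform, h=27: θ=174.7° here. β=11.6, B=22.8. 27·11.6/22.8 = 13.7368 → s = 25.7368

25.7368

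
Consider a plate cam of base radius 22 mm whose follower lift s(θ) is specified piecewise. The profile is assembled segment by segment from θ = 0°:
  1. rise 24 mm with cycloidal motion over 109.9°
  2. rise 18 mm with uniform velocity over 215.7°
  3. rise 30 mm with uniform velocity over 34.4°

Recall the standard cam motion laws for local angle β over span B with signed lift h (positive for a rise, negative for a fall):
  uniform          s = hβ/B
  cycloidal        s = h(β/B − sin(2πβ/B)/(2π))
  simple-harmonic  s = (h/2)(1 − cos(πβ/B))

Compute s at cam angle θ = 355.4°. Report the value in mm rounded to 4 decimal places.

seg 1 [0°–109.9°] cycloidal, h=24: full span → s += 24 → s = 24.0000
seg 2 [109.9°–325.6°] uniform, h=18: full span → s += 18 → s = 42.0000
seg 3 [325.6°–360°] uniform, h=30: θ=355.4° here. β=29.8, B=34.4. 30·29.8/34.4 = 25.9884 → s = 67.9884

67.9884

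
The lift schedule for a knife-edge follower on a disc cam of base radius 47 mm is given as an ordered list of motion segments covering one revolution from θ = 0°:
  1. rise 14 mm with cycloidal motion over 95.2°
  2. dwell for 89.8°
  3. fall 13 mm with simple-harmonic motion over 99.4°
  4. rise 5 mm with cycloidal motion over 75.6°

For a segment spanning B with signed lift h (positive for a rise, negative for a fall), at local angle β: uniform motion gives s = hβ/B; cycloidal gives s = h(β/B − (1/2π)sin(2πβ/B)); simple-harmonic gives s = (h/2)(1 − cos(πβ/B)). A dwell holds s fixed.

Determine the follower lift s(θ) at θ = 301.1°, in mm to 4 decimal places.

seg 1 [0°–95.2°] cycloidal, h=14: full span → s += 14 → s = 14.0000
seg 2 [95.2°–185°] dwell: s stays 14.0000
seg 3 [185°–284.4°] simple-harmonic, h=-13: full span → s += -13 → s = 1.0000
seg 4 [284.4°–360°] cycloidal, h=5: θ=301.1° here. β=16.7, B=75.6. 5·(0.2209 − sin(2π·0.2209)/(2π)) = 0.3220 → s = 1.3220

1.3220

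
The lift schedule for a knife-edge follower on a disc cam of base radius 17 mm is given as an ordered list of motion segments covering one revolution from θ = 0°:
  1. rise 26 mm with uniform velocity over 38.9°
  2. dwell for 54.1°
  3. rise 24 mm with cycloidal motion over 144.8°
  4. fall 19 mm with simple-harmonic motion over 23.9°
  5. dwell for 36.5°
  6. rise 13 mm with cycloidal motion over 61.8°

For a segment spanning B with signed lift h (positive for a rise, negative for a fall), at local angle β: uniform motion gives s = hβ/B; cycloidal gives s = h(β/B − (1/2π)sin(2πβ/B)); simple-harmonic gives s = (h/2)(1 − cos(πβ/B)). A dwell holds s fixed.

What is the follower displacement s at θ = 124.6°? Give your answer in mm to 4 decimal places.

seg 1 [0°–38.9°] uniform, h=26: full span → s += 26 → s = 26.0000
seg 2 [38.9°–93°] dwell: s stays 26.0000
seg 3 [93°–237.8°] cycloidal, h=24: θ=124.6° here. β=31.6, B=144.8. 24·(0.2182 − sin(2π·0.2182)/(2π)) = 1.4937 → s = 27.4937

27.4937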